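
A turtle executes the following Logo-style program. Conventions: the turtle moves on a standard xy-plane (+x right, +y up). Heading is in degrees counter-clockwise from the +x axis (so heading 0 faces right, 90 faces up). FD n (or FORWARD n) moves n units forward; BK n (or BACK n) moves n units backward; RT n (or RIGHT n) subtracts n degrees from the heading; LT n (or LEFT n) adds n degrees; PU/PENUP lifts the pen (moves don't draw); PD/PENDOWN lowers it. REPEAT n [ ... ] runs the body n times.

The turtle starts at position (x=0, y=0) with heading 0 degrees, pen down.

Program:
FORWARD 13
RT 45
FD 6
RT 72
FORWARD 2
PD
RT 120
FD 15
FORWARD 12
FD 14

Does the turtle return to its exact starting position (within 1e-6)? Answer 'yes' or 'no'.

Executing turtle program step by step:
Start: pos=(0,0), heading=0, pen down
FD 13: (0,0) -> (13,0) [heading=0, draw]
RT 45: heading 0 -> 315
FD 6: (13,0) -> (17.243,-4.243) [heading=315, draw]
RT 72: heading 315 -> 243
FD 2: (17.243,-4.243) -> (16.335,-6.025) [heading=243, draw]
PD: pen down
RT 120: heading 243 -> 123
FD 15: (16.335,-6.025) -> (8.165,6.555) [heading=123, draw]
FD 12: (8.165,6.555) -> (1.629,16.619) [heading=123, draw]
FD 14: (1.629,16.619) -> (-5.996,28.361) [heading=123, draw]
Final: pos=(-5.996,28.361), heading=123, 6 segment(s) drawn

Start position: (0, 0)
Final position: (-5.996, 28.361)
Distance = 28.988; >= 1e-6 -> NOT closed

Answer: no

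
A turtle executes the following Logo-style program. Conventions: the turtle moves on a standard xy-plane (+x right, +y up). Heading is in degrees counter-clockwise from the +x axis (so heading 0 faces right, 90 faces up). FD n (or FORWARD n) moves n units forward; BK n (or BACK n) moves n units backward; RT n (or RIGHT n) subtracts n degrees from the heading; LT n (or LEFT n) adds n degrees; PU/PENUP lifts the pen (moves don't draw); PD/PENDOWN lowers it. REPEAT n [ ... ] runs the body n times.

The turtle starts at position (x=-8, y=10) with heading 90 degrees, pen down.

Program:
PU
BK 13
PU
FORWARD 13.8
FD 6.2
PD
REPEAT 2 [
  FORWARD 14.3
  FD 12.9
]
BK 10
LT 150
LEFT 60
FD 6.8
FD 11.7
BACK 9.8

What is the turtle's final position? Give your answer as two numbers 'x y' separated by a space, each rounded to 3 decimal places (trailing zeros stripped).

Executing turtle program step by step:
Start: pos=(-8,10), heading=90, pen down
PU: pen up
BK 13: (-8,10) -> (-8,-3) [heading=90, move]
PU: pen up
FD 13.8: (-8,-3) -> (-8,10.8) [heading=90, move]
FD 6.2: (-8,10.8) -> (-8,17) [heading=90, move]
PD: pen down
REPEAT 2 [
  -- iteration 1/2 --
  FD 14.3: (-8,17) -> (-8,31.3) [heading=90, draw]
  FD 12.9: (-8,31.3) -> (-8,44.2) [heading=90, draw]
  -- iteration 2/2 --
  FD 14.3: (-8,44.2) -> (-8,58.5) [heading=90, draw]
  FD 12.9: (-8,58.5) -> (-8,71.4) [heading=90, draw]
]
BK 10: (-8,71.4) -> (-8,61.4) [heading=90, draw]
LT 150: heading 90 -> 240
LT 60: heading 240 -> 300
FD 6.8: (-8,61.4) -> (-4.6,55.511) [heading=300, draw]
FD 11.7: (-4.6,55.511) -> (1.25,45.379) [heading=300, draw]
BK 9.8: (1.25,45.379) -> (-3.65,53.866) [heading=300, draw]
Final: pos=(-3.65,53.866), heading=300, 8 segment(s) drawn

Answer: -3.65 53.866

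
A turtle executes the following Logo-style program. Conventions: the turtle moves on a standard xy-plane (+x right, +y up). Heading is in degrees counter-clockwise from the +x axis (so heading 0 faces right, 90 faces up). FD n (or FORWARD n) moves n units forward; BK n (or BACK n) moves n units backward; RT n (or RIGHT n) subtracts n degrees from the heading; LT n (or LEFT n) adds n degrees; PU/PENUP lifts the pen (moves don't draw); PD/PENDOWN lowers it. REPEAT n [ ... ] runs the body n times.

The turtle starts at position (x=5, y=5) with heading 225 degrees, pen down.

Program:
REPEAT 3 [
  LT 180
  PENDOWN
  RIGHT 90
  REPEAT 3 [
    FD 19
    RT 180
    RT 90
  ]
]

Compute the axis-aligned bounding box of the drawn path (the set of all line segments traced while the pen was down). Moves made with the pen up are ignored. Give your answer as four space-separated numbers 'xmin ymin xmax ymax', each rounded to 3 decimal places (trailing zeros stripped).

Answer: 5 -8.435 58.74 45.305

Derivation:
Executing turtle program step by step:
Start: pos=(5,5), heading=225, pen down
REPEAT 3 [
  -- iteration 1/3 --
  LT 180: heading 225 -> 45
  PD: pen down
  RT 90: heading 45 -> 315
  REPEAT 3 [
    -- iteration 1/3 --
    FD 19: (5,5) -> (18.435,-8.435) [heading=315, draw]
    RT 180: heading 315 -> 135
    RT 90: heading 135 -> 45
    -- iteration 2/3 --
    FD 19: (18.435,-8.435) -> (31.87,5) [heading=45, draw]
    RT 180: heading 45 -> 225
    RT 90: heading 225 -> 135
    -- iteration 3/3 --
    FD 19: (31.87,5) -> (18.435,18.435) [heading=135, draw]
    RT 180: heading 135 -> 315
    RT 90: heading 315 -> 225
  ]
  -- iteration 2/3 --
  LT 180: heading 225 -> 45
  PD: pen down
  RT 90: heading 45 -> 315
  REPEAT 3 [
    -- iteration 1/3 --
    FD 19: (18.435,18.435) -> (31.87,5) [heading=315, draw]
    RT 180: heading 315 -> 135
    RT 90: heading 135 -> 45
    -- iteration 2/3 --
    FD 19: (31.87,5) -> (45.305,18.435) [heading=45, draw]
    RT 180: heading 45 -> 225
    RT 90: heading 225 -> 135
    -- iteration 3/3 --
    FD 19: (45.305,18.435) -> (31.87,31.87) [heading=135, draw]
    RT 180: heading 135 -> 315
    RT 90: heading 315 -> 225
  ]
  -- iteration 3/3 --
  LT 180: heading 225 -> 45
  PD: pen down
  RT 90: heading 45 -> 315
  REPEAT 3 [
    -- iteration 1/3 --
    FD 19: (31.87,31.87) -> (45.305,18.435) [heading=315, draw]
    RT 180: heading 315 -> 135
    RT 90: heading 135 -> 45
    -- iteration 2/3 --
    FD 19: (45.305,18.435) -> (58.74,31.87) [heading=45, draw]
    RT 180: heading 45 -> 225
    RT 90: heading 225 -> 135
    -- iteration 3/3 --
    FD 19: (58.74,31.87) -> (45.305,45.305) [heading=135, draw]
    RT 180: heading 135 -> 315
    RT 90: heading 315 -> 225
  ]
]
Final: pos=(45.305,45.305), heading=225, 9 segment(s) drawn

Segment endpoints: x in {5, 18.435, 31.87, 31.87, 45.305, 45.305, 58.74}, y in {-8.435, 5, 5, 5, 18.435, 31.87, 31.87, 45.305}
xmin=5, ymin=-8.435, xmax=58.74, ymax=45.305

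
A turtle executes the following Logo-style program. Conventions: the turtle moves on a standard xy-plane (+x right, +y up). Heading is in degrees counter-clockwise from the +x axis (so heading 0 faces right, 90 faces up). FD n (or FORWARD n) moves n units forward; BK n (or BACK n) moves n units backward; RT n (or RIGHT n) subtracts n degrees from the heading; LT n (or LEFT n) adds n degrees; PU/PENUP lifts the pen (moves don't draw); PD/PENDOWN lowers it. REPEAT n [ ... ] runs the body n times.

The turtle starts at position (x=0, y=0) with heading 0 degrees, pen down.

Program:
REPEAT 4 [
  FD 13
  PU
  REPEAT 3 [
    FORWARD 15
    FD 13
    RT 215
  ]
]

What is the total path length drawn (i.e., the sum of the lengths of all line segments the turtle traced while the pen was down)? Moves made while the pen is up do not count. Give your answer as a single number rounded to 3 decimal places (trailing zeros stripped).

Executing turtle program step by step:
Start: pos=(0,0), heading=0, pen down
REPEAT 4 [
  -- iteration 1/4 --
  FD 13: (0,0) -> (13,0) [heading=0, draw]
  PU: pen up
  REPEAT 3 [
    -- iteration 1/3 --
    FD 15: (13,0) -> (28,0) [heading=0, move]
    FD 13: (28,0) -> (41,0) [heading=0, move]
    RT 215: heading 0 -> 145
    -- iteration 2/3 --
    FD 15: (41,0) -> (28.713,8.604) [heading=145, move]
    FD 13: (28.713,8.604) -> (18.064,16.06) [heading=145, move]
    RT 215: heading 145 -> 290
    -- iteration 3/3 --
    FD 15: (18.064,16.06) -> (23.194,1.965) [heading=290, move]
    FD 13: (23.194,1.965) -> (27.64,-10.251) [heading=290, move]
    RT 215: heading 290 -> 75
  ]
  -- iteration 2/4 --
  FD 13: (27.64,-10.251) -> (31.005,2.306) [heading=75, move]
  PU: pen up
  REPEAT 3 [
    -- iteration 1/3 --
    FD 15: (31.005,2.306) -> (34.887,16.795) [heading=75, move]
    FD 13: (34.887,16.795) -> (38.252,29.352) [heading=75, move]
    RT 215: heading 75 -> 220
    -- iteration 2/3 --
    FD 15: (38.252,29.352) -> (26.761,19.71) [heading=220, move]
    FD 13: (26.761,19.71) -> (16.803,11.354) [heading=220, move]
    RT 215: heading 220 -> 5
    -- iteration 3/3 --
    FD 15: (16.803,11.354) -> (31.746,12.661) [heading=5, move]
    FD 13: (31.746,12.661) -> (44.696,13.794) [heading=5, move]
    RT 215: heading 5 -> 150
  ]
  -- iteration 3/4 --
  FD 13: (44.696,13.794) -> (33.438,20.294) [heading=150, move]
  PU: pen up
  REPEAT 3 [
    -- iteration 1/3 --
    FD 15: (33.438,20.294) -> (20.447,27.794) [heading=150, move]
    FD 13: (20.447,27.794) -> (9.189,34.294) [heading=150, move]
    RT 215: heading 150 -> 295
    -- iteration 2/3 --
    FD 15: (9.189,34.294) -> (15.528,20.699) [heading=295, move]
    FD 13: (15.528,20.699) -> (21.022,8.917) [heading=295, move]
    RT 215: heading 295 -> 80
    -- iteration 3/3 --
    FD 15: (21.022,8.917) -> (23.627,23.69) [heading=80, move]
    FD 13: (23.627,23.69) -> (25.885,36.492) [heading=80, move]
    RT 215: heading 80 -> 225
  ]
  -- iteration 4/4 --
  FD 13: (25.885,36.492) -> (16.692,27.3) [heading=225, move]
  PU: pen up
  REPEAT 3 [
    -- iteration 1/3 --
    FD 15: (16.692,27.3) -> (6.086,16.693) [heading=225, move]
    FD 13: (6.086,16.693) -> (-3.107,7.501) [heading=225, move]
    RT 215: heading 225 -> 10
    -- iteration 2/3 --
    FD 15: (-3.107,7.501) -> (11.665,10.105) [heading=10, move]
    FD 13: (11.665,10.105) -> (24.468,12.363) [heading=10, move]
    RT 215: heading 10 -> 155
    -- iteration 3/3 --
    FD 15: (24.468,12.363) -> (10.873,18.702) [heading=155, move]
    FD 13: (10.873,18.702) -> (-0.909,24.196) [heading=155, move]
    RT 215: heading 155 -> 300
  ]
]
Final: pos=(-0.909,24.196), heading=300, 1 segment(s) drawn

Segment lengths:
  seg 1: (0,0) -> (13,0), length = 13
Total = 13

Answer: 13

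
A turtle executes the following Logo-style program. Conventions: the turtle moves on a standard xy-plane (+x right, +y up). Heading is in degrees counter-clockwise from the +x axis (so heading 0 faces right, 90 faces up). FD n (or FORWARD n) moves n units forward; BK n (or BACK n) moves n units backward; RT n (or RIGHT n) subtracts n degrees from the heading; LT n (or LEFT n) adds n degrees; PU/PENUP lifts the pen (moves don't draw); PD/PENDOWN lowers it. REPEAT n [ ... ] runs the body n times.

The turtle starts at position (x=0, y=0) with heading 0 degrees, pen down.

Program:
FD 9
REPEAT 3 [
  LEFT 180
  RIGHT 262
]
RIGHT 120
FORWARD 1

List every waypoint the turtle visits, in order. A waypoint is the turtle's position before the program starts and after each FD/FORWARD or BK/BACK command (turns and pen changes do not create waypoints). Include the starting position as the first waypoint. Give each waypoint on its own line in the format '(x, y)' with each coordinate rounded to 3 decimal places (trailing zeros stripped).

Executing turtle program step by step:
Start: pos=(0,0), heading=0, pen down
FD 9: (0,0) -> (9,0) [heading=0, draw]
REPEAT 3 [
  -- iteration 1/3 --
  LT 180: heading 0 -> 180
  RT 262: heading 180 -> 278
  -- iteration 2/3 --
  LT 180: heading 278 -> 98
  RT 262: heading 98 -> 196
  -- iteration 3/3 --
  LT 180: heading 196 -> 16
  RT 262: heading 16 -> 114
]
RT 120: heading 114 -> 354
FD 1: (9,0) -> (9.995,-0.105) [heading=354, draw]
Final: pos=(9.995,-0.105), heading=354, 2 segment(s) drawn
Waypoints (3 total):
(0, 0)
(9, 0)
(9.995, -0.105)

Answer: (0, 0)
(9, 0)
(9.995, -0.105)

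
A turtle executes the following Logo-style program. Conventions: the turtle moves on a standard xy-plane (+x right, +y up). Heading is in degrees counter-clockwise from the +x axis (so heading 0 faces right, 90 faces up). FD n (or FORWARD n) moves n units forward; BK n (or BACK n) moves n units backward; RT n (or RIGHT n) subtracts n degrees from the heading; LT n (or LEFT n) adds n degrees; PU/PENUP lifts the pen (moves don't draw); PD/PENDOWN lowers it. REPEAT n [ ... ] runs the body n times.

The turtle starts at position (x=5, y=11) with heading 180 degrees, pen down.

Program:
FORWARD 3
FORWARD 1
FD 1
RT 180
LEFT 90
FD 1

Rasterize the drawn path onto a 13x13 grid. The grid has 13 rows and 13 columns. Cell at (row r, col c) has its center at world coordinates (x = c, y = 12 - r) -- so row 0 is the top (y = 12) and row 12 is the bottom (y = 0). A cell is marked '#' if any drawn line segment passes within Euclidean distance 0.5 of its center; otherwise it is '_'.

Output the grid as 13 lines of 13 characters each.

Segment 0: (5,11) -> (2,11)
Segment 1: (2,11) -> (1,11)
Segment 2: (1,11) -> (0,11)
Segment 3: (0,11) -> (0,12)

Answer: #____________
######_______
_____________
_____________
_____________
_____________
_____________
_____________
_____________
_____________
_____________
_____________
_____________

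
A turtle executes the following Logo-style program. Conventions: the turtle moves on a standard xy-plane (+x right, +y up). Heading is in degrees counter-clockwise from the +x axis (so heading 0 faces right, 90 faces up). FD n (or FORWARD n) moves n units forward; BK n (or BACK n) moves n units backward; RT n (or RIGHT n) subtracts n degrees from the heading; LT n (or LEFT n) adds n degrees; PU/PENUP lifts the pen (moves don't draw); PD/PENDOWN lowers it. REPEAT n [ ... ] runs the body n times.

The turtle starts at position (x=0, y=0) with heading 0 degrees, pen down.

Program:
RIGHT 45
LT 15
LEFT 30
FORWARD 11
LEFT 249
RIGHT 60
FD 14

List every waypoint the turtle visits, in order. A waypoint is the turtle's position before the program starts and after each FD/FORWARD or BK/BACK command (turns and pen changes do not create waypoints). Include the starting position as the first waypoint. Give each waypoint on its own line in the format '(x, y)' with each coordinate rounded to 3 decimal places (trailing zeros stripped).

Answer: (0, 0)
(11, 0)
(-2.828, -2.19)

Derivation:
Executing turtle program step by step:
Start: pos=(0,0), heading=0, pen down
RT 45: heading 0 -> 315
LT 15: heading 315 -> 330
LT 30: heading 330 -> 0
FD 11: (0,0) -> (11,0) [heading=0, draw]
LT 249: heading 0 -> 249
RT 60: heading 249 -> 189
FD 14: (11,0) -> (-2.828,-2.19) [heading=189, draw]
Final: pos=(-2.828,-2.19), heading=189, 2 segment(s) drawn
Waypoints (3 total):
(0, 0)
(11, 0)
(-2.828, -2.19)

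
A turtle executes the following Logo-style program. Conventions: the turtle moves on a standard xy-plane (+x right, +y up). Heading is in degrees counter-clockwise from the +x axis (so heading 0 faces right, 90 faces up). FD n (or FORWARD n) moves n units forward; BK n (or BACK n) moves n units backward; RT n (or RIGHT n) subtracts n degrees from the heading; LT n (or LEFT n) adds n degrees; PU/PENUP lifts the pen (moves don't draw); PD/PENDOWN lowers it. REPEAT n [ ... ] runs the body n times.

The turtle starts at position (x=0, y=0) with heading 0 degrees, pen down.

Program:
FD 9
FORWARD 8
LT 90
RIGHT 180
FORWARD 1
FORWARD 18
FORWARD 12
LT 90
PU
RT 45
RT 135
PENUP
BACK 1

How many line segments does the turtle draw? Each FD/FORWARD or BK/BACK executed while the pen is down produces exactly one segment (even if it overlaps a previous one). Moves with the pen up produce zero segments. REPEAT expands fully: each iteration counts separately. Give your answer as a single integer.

Answer: 5

Derivation:
Executing turtle program step by step:
Start: pos=(0,0), heading=0, pen down
FD 9: (0,0) -> (9,0) [heading=0, draw]
FD 8: (9,0) -> (17,0) [heading=0, draw]
LT 90: heading 0 -> 90
RT 180: heading 90 -> 270
FD 1: (17,0) -> (17,-1) [heading=270, draw]
FD 18: (17,-1) -> (17,-19) [heading=270, draw]
FD 12: (17,-19) -> (17,-31) [heading=270, draw]
LT 90: heading 270 -> 0
PU: pen up
RT 45: heading 0 -> 315
RT 135: heading 315 -> 180
PU: pen up
BK 1: (17,-31) -> (18,-31) [heading=180, move]
Final: pos=(18,-31), heading=180, 5 segment(s) drawn
Segments drawn: 5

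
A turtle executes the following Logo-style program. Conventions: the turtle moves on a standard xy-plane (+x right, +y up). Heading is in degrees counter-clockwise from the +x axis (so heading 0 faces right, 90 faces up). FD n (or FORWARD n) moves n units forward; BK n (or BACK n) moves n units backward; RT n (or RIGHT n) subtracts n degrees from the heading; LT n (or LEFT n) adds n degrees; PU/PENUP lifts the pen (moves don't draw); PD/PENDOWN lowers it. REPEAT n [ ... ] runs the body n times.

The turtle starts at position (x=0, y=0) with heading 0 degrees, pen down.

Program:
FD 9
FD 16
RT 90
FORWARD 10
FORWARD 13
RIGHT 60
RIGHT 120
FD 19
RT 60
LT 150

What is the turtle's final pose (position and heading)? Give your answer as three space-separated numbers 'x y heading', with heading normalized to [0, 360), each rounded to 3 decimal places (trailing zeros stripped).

Executing turtle program step by step:
Start: pos=(0,0), heading=0, pen down
FD 9: (0,0) -> (9,0) [heading=0, draw]
FD 16: (9,0) -> (25,0) [heading=0, draw]
RT 90: heading 0 -> 270
FD 10: (25,0) -> (25,-10) [heading=270, draw]
FD 13: (25,-10) -> (25,-23) [heading=270, draw]
RT 60: heading 270 -> 210
RT 120: heading 210 -> 90
FD 19: (25,-23) -> (25,-4) [heading=90, draw]
RT 60: heading 90 -> 30
LT 150: heading 30 -> 180
Final: pos=(25,-4), heading=180, 5 segment(s) drawn

Answer: 25 -4 180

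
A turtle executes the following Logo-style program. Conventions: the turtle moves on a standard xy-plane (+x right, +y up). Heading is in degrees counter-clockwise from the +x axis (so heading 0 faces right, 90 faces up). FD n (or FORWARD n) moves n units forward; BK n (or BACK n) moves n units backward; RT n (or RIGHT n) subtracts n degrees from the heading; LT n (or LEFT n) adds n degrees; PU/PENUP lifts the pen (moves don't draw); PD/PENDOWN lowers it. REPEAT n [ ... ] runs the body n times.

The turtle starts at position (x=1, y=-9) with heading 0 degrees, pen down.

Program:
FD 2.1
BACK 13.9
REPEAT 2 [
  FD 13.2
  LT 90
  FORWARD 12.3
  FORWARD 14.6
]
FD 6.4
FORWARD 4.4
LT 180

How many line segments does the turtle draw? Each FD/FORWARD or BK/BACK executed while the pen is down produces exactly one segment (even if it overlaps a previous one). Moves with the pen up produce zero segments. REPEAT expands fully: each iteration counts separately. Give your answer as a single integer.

Answer: 10

Derivation:
Executing turtle program step by step:
Start: pos=(1,-9), heading=0, pen down
FD 2.1: (1,-9) -> (3.1,-9) [heading=0, draw]
BK 13.9: (3.1,-9) -> (-10.8,-9) [heading=0, draw]
REPEAT 2 [
  -- iteration 1/2 --
  FD 13.2: (-10.8,-9) -> (2.4,-9) [heading=0, draw]
  LT 90: heading 0 -> 90
  FD 12.3: (2.4,-9) -> (2.4,3.3) [heading=90, draw]
  FD 14.6: (2.4,3.3) -> (2.4,17.9) [heading=90, draw]
  -- iteration 2/2 --
  FD 13.2: (2.4,17.9) -> (2.4,31.1) [heading=90, draw]
  LT 90: heading 90 -> 180
  FD 12.3: (2.4,31.1) -> (-9.9,31.1) [heading=180, draw]
  FD 14.6: (-9.9,31.1) -> (-24.5,31.1) [heading=180, draw]
]
FD 6.4: (-24.5,31.1) -> (-30.9,31.1) [heading=180, draw]
FD 4.4: (-30.9,31.1) -> (-35.3,31.1) [heading=180, draw]
LT 180: heading 180 -> 0
Final: pos=(-35.3,31.1), heading=0, 10 segment(s) drawn
Segments drawn: 10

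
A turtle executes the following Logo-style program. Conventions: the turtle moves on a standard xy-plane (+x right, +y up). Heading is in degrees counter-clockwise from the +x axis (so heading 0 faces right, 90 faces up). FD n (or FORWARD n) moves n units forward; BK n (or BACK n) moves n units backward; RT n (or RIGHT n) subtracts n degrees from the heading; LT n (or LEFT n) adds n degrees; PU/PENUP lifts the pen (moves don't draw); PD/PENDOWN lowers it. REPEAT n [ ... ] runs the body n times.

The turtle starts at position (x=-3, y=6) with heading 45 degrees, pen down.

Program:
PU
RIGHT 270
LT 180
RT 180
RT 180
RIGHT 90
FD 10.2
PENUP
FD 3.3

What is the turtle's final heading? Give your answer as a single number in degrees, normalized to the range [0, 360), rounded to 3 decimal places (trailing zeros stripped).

Answer: 225

Derivation:
Executing turtle program step by step:
Start: pos=(-3,6), heading=45, pen down
PU: pen up
RT 270: heading 45 -> 135
LT 180: heading 135 -> 315
RT 180: heading 315 -> 135
RT 180: heading 135 -> 315
RT 90: heading 315 -> 225
FD 10.2: (-3,6) -> (-10.212,-1.212) [heading=225, move]
PU: pen up
FD 3.3: (-10.212,-1.212) -> (-12.546,-3.546) [heading=225, move]
Final: pos=(-12.546,-3.546), heading=225, 0 segment(s) drawn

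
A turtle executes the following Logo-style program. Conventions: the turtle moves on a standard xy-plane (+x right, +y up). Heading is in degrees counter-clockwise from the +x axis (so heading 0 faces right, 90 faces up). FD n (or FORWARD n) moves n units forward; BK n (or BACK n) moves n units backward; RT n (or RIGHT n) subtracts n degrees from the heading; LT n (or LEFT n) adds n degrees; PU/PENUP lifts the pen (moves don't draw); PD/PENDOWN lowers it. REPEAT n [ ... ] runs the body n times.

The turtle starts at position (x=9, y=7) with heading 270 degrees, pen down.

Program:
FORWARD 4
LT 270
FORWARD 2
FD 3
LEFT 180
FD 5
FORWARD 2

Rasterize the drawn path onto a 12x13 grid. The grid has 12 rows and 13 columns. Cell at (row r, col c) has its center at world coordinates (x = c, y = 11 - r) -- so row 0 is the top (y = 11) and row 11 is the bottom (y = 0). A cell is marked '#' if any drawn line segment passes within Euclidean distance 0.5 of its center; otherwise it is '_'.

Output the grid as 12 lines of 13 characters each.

Segment 0: (9,7) -> (9,3)
Segment 1: (9,3) -> (7,3)
Segment 2: (7,3) -> (4,3)
Segment 3: (4,3) -> (9,3)
Segment 4: (9,3) -> (11,3)

Answer: _____________
_____________
_____________
_____________
_________#___
_________#___
_________#___
_________#___
____########_
_____________
_____________
_____________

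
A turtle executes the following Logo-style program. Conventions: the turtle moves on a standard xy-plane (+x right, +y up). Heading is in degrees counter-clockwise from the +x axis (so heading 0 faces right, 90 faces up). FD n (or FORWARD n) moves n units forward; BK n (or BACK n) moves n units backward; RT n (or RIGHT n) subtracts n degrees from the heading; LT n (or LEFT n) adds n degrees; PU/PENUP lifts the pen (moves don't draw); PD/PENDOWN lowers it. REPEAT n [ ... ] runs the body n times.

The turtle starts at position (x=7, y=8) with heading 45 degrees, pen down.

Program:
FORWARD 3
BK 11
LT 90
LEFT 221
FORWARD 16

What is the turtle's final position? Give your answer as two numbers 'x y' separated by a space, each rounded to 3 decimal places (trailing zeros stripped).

Answer: 17.304 1.227

Derivation:
Executing turtle program step by step:
Start: pos=(7,8), heading=45, pen down
FD 3: (7,8) -> (9.121,10.121) [heading=45, draw]
BK 11: (9.121,10.121) -> (1.343,2.343) [heading=45, draw]
LT 90: heading 45 -> 135
LT 221: heading 135 -> 356
FD 16: (1.343,2.343) -> (17.304,1.227) [heading=356, draw]
Final: pos=(17.304,1.227), heading=356, 3 segment(s) drawn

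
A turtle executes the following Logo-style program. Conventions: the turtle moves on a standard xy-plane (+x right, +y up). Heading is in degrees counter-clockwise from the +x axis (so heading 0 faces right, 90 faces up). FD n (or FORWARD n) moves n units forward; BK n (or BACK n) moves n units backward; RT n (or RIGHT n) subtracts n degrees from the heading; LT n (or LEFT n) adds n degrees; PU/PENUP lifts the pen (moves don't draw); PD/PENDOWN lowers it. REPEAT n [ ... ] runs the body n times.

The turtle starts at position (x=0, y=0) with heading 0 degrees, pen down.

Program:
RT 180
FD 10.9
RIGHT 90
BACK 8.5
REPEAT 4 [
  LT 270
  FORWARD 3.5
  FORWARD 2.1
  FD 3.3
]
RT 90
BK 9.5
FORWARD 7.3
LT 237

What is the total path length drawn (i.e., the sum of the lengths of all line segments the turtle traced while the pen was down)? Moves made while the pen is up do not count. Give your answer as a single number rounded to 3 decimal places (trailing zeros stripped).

Answer: 71.8

Derivation:
Executing turtle program step by step:
Start: pos=(0,0), heading=0, pen down
RT 180: heading 0 -> 180
FD 10.9: (0,0) -> (-10.9,0) [heading=180, draw]
RT 90: heading 180 -> 90
BK 8.5: (-10.9,0) -> (-10.9,-8.5) [heading=90, draw]
REPEAT 4 [
  -- iteration 1/4 --
  LT 270: heading 90 -> 0
  FD 3.5: (-10.9,-8.5) -> (-7.4,-8.5) [heading=0, draw]
  FD 2.1: (-7.4,-8.5) -> (-5.3,-8.5) [heading=0, draw]
  FD 3.3: (-5.3,-8.5) -> (-2,-8.5) [heading=0, draw]
  -- iteration 2/4 --
  LT 270: heading 0 -> 270
  FD 3.5: (-2,-8.5) -> (-2,-12) [heading=270, draw]
  FD 2.1: (-2,-12) -> (-2,-14.1) [heading=270, draw]
  FD 3.3: (-2,-14.1) -> (-2,-17.4) [heading=270, draw]
  -- iteration 3/4 --
  LT 270: heading 270 -> 180
  FD 3.5: (-2,-17.4) -> (-5.5,-17.4) [heading=180, draw]
  FD 2.1: (-5.5,-17.4) -> (-7.6,-17.4) [heading=180, draw]
  FD 3.3: (-7.6,-17.4) -> (-10.9,-17.4) [heading=180, draw]
  -- iteration 4/4 --
  LT 270: heading 180 -> 90
  FD 3.5: (-10.9,-17.4) -> (-10.9,-13.9) [heading=90, draw]
  FD 2.1: (-10.9,-13.9) -> (-10.9,-11.8) [heading=90, draw]
  FD 3.3: (-10.9,-11.8) -> (-10.9,-8.5) [heading=90, draw]
]
RT 90: heading 90 -> 0
BK 9.5: (-10.9,-8.5) -> (-20.4,-8.5) [heading=0, draw]
FD 7.3: (-20.4,-8.5) -> (-13.1,-8.5) [heading=0, draw]
LT 237: heading 0 -> 237
Final: pos=(-13.1,-8.5), heading=237, 16 segment(s) drawn

Segment lengths:
  seg 1: (0,0) -> (-10.9,0), length = 10.9
  seg 2: (-10.9,0) -> (-10.9,-8.5), length = 8.5
  seg 3: (-10.9,-8.5) -> (-7.4,-8.5), length = 3.5
  seg 4: (-7.4,-8.5) -> (-5.3,-8.5), length = 2.1
  seg 5: (-5.3,-8.5) -> (-2,-8.5), length = 3.3
  seg 6: (-2,-8.5) -> (-2,-12), length = 3.5
  seg 7: (-2,-12) -> (-2,-14.1), length = 2.1
  seg 8: (-2,-14.1) -> (-2,-17.4), length = 3.3
  seg 9: (-2,-17.4) -> (-5.5,-17.4), length = 3.5
  seg 10: (-5.5,-17.4) -> (-7.6,-17.4), length = 2.1
  seg 11: (-7.6,-17.4) -> (-10.9,-17.4), length = 3.3
  seg 12: (-10.9,-17.4) -> (-10.9,-13.9), length = 3.5
  seg 13: (-10.9,-13.9) -> (-10.9,-11.8), length = 2.1
  seg 14: (-10.9,-11.8) -> (-10.9,-8.5), length = 3.3
  seg 15: (-10.9,-8.5) -> (-20.4,-8.5), length = 9.5
  seg 16: (-20.4,-8.5) -> (-13.1,-8.5), length = 7.3
Total = 71.8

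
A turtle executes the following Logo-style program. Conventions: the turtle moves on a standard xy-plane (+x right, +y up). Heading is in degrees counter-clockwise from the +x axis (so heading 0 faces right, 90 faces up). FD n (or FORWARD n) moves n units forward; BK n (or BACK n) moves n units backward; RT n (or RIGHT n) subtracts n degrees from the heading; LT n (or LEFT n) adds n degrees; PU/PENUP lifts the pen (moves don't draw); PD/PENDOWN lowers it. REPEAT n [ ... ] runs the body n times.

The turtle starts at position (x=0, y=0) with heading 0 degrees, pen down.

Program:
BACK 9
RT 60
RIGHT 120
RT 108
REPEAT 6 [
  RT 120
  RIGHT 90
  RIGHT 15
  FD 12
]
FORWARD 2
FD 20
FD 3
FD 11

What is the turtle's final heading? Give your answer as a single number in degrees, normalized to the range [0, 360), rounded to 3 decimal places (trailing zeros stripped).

Executing turtle program step by step:
Start: pos=(0,0), heading=0, pen down
BK 9: (0,0) -> (-9,0) [heading=0, draw]
RT 60: heading 0 -> 300
RT 120: heading 300 -> 180
RT 108: heading 180 -> 72
REPEAT 6 [
  -- iteration 1/6 --
  RT 120: heading 72 -> 312
  RT 90: heading 312 -> 222
  RT 15: heading 222 -> 207
  FD 12: (-9,0) -> (-19.692,-5.448) [heading=207, draw]
  -- iteration 2/6 --
  RT 120: heading 207 -> 87
  RT 90: heading 87 -> 357
  RT 15: heading 357 -> 342
  FD 12: (-19.692,-5.448) -> (-8.279,-9.156) [heading=342, draw]
  -- iteration 3/6 --
  RT 120: heading 342 -> 222
  RT 90: heading 222 -> 132
  RT 15: heading 132 -> 117
  FD 12: (-8.279,-9.156) -> (-13.727,1.536) [heading=117, draw]
  -- iteration 4/6 --
  RT 120: heading 117 -> 357
  RT 90: heading 357 -> 267
  RT 15: heading 267 -> 252
  FD 12: (-13.727,1.536) -> (-17.435,-9.877) [heading=252, draw]
  -- iteration 5/6 --
  RT 120: heading 252 -> 132
  RT 90: heading 132 -> 42
  RT 15: heading 42 -> 27
  FD 12: (-17.435,-9.877) -> (-6.743,-4.429) [heading=27, draw]
  -- iteration 6/6 --
  RT 120: heading 27 -> 267
  RT 90: heading 267 -> 177
  RT 15: heading 177 -> 162
  FD 12: (-6.743,-4.429) -> (-18.156,-0.721) [heading=162, draw]
]
FD 2: (-18.156,-0.721) -> (-20.058,-0.103) [heading=162, draw]
FD 20: (-20.058,-0.103) -> (-39.079,6.078) [heading=162, draw]
FD 3: (-39.079,6.078) -> (-41.933,7.005) [heading=162, draw]
FD 11: (-41.933,7.005) -> (-52.394,10.404) [heading=162, draw]
Final: pos=(-52.394,10.404), heading=162, 11 segment(s) drawn

Answer: 162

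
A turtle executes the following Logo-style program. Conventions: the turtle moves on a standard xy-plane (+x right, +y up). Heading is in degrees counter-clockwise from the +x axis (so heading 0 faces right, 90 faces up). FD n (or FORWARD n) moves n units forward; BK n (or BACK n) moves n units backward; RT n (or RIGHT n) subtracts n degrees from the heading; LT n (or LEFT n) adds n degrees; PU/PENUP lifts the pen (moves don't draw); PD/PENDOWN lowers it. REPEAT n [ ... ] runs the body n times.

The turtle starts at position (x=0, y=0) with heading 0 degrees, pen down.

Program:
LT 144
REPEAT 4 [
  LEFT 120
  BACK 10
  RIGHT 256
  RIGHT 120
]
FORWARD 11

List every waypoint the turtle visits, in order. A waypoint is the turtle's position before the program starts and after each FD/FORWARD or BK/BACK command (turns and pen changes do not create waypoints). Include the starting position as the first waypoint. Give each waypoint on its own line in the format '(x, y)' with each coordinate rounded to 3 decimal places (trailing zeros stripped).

Executing turtle program step by step:
Start: pos=(0,0), heading=0, pen down
LT 144: heading 0 -> 144
REPEAT 4 [
  -- iteration 1/4 --
  LT 120: heading 144 -> 264
  BK 10: (0,0) -> (1.045,9.945) [heading=264, draw]
  RT 256: heading 264 -> 8
  RT 120: heading 8 -> 248
  -- iteration 2/4 --
  LT 120: heading 248 -> 8
  BK 10: (1.045,9.945) -> (-8.857,8.553) [heading=8, draw]
  RT 256: heading 8 -> 112
  RT 120: heading 112 -> 352
  -- iteration 3/4 --
  LT 120: heading 352 -> 112
  BK 10: (-8.857,8.553) -> (-5.111,-0.718) [heading=112, draw]
  RT 256: heading 112 -> 216
  RT 120: heading 216 -> 96
  -- iteration 4/4 --
  LT 120: heading 96 -> 216
  BK 10: (-5.111,-0.718) -> (2.979,5.16) [heading=216, draw]
  RT 256: heading 216 -> 320
  RT 120: heading 320 -> 200
]
FD 11: (2.979,5.16) -> (-7.358,1.397) [heading=200, draw]
Final: pos=(-7.358,1.397), heading=200, 5 segment(s) drawn
Waypoints (6 total):
(0, 0)
(1.045, 9.945)
(-8.857, 8.553)
(-5.111, -0.718)
(2.979, 5.16)
(-7.358, 1.397)

Answer: (0, 0)
(1.045, 9.945)
(-8.857, 8.553)
(-5.111, -0.718)
(2.979, 5.16)
(-7.358, 1.397)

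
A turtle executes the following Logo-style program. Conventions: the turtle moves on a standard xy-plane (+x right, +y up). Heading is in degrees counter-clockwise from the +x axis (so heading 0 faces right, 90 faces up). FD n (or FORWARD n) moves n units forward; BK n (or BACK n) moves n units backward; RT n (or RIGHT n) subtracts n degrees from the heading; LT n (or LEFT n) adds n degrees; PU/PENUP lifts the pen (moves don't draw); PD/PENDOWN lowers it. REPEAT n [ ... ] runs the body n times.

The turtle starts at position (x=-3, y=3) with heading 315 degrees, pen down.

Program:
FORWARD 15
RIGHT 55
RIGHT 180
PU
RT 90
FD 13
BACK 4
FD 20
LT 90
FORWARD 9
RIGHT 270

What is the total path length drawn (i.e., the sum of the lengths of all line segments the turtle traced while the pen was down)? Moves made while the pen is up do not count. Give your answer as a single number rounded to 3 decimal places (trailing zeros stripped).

Executing turtle program step by step:
Start: pos=(-3,3), heading=315, pen down
FD 15: (-3,3) -> (7.607,-7.607) [heading=315, draw]
RT 55: heading 315 -> 260
RT 180: heading 260 -> 80
PU: pen up
RT 90: heading 80 -> 350
FD 13: (7.607,-7.607) -> (20.409,-9.864) [heading=350, move]
BK 4: (20.409,-9.864) -> (16.47,-9.169) [heading=350, move]
FD 20: (16.47,-9.169) -> (36.166,-12.642) [heading=350, move]
LT 90: heading 350 -> 80
FD 9: (36.166,-12.642) -> (37.729,-3.779) [heading=80, move]
RT 270: heading 80 -> 170
Final: pos=(37.729,-3.779), heading=170, 1 segment(s) drawn

Segment lengths:
  seg 1: (-3,3) -> (7.607,-7.607), length = 15
Total = 15

Answer: 15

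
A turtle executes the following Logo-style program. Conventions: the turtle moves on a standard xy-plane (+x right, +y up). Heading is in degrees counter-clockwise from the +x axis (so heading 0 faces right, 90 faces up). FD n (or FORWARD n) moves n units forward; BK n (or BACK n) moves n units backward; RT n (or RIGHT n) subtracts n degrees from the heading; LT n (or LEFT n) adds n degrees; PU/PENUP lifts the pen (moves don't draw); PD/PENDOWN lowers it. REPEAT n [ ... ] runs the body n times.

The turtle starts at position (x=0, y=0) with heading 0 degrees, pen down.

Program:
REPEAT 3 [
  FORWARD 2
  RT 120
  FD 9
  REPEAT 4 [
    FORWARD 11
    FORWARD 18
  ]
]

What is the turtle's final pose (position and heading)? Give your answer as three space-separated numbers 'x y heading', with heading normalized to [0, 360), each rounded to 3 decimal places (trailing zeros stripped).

Executing turtle program step by step:
Start: pos=(0,0), heading=0, pen down
REPEAT 3 [
  -- iteration 1/3 --
  FD 2: (0,0) -> (2,0) [heading=0, draw]
  RT 120: heading 0 -> 240
  FD 9: (2,0) -> (-2.5,-7.794) [heading=240, draw]
  REPEAT 4 [
    -- iteration 1/4 --
    FD 11: (-2.5,-7.794) -> (-8,-17.321) [heading=240, draw]
    FD 18: (-8,-17.321) -> (-17,-32.909) [heading=240, draw]
    -- iteration 2/4 --
    FD 11: (-17,-32.909) -> (-22.5,-42.435) [heading=240, draw]
    FD 18: (-22.5,-42.435) -> (-31.5,-58.024) [heading=240, draw]
    -- iteration 3/4 --
    FD 11: (-31.5,-58.024) -> (-37,-67.55) [heading=240, draw]
    FD 18: (-37,-67.55) -> (-46,-83.138) [heading=240, draw]
    -- iteration 4/4 --
    FD 11: (-46,-83.138) -> (-51.5,-92.665) [heading=240, draw]
    FD 18: (-51.5,-92.665) -> (-60.5,-108.253) [heading=240, draw]
  ]
  -- iteration 2/3 --
  FD 2: (-60.5,-108.253) -> (-61.5,-109.985) [heading=240, draw]
  RT 120: heading 240 -> 120
  FD 9: (-61.5,-109.985) -> (-66,-102.191) [heading=120, draw]
  REPEAT 4 [
    -- iteration 1/4 --
    FD 11: (-66,-102.191) -> (-71.5,-92.665) [heading=120, draw]
    FD 18: (-71.5,-92.665) -> (-80.5,-77.076) [heading=120, draw]
    -- iteration 2/4 --
    FD 11: (-80.5,-77.076) -> (-86,-67.55) [heading=120, draw]
    FD 18: (-86,-67.55) -> (-95,-51.962) [heading=120, draw]
    -- iteration 3/4 --
    FD 11: (-95,-51.962) -> (-100.5,-42.435) [heading=120, draw]
    FD 18: (-100.5,-42.435) -> (-109.5,-26.847) [heading=120, draw]
    -- iteration 4/4 --
    FD 11: (-109.5,-26.847) -> (-115,-17.321) [heading=120, draw]
    FD 18: (-115,-17.321) -> (-124,-1.732) [heading=120, draw]
  ]
  -- iteration 3/3 --
  FD 2: (-124,-1.732) -> (-125,0) [heading=120, draw]
  RT 120: heading 120 -> 0
  FD 9: (-125,0) -> (-116,0) [heading=0, draw]
  REPEAT 4 [
    -- iteration 1/4 --
    FD 11: (-116,0) -> (-105,0) [heading=0, draw]
    FD 18: (-105,0) -> (-87,0) [heading=0, draw]
    -- iteration 2/4 --
    FD 11: (-87,0) -> (-76,0) [heading=0, draw]
    FD 18: (-76,0) -> (-58,0) [heading=0, draw]
    -- iteration 3/4 --
    FD 11: (-58,0) -> (-47,0) [heading=0, draw]
    FD 18: (-47,0) -> (-29,0) [heading=0, draw]
    -- iteration 4/4 --
    FD 11: (-29,0) -> (-18,0) [heading=0, draw]
    FD 18: (-18,0) -> (0,0) [heading=0, draw]
  ]
]
Final: pos=(0,0), heading=0, 30 segment(s) drawn

Answer: 0 0 0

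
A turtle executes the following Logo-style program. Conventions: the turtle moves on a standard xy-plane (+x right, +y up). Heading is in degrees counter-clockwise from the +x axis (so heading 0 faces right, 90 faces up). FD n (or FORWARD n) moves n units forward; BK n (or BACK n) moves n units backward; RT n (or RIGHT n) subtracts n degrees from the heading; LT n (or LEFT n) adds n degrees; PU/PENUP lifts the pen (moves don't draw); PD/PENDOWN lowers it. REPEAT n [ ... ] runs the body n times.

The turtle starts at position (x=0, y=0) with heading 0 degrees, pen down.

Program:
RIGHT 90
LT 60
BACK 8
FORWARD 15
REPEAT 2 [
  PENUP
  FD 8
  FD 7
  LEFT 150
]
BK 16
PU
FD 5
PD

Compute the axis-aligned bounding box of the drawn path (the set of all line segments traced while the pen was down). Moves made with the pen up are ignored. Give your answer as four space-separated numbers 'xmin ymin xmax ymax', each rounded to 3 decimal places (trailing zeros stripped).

Executing turtle program step by step:
Start: pos=(0,0), heading=0, pen down
RT 90: heading 0 -> 270
LT 60: heading 270 -> 330
BK 8: (0,0) -> (-6.928,4) [heading=330, draw]
FD 15: (-6.928,4) -> (6.062,-3.5) [heading=330, draw]
REPEAT 2 [
  -- iteration 1/2 --
  PU: pen up
  FD 8: (6.062,-3.5) -> (12.99,-7.5) [heading=330, move]
  FD 7: (12.99,-7.5) -> (19.053,-11) [heading=330, move]
  LT 150: heading 330 -> 120
  -- iteration 2/2 --
  PU: pen up
  FD 8: (19.053,-11) -> (15.053,-4.072) [heading=120, move]
  FD 7: (15.053,-4.072) -> (11.553,1.99) [heading=120, move]
  LT 150: heading 120 -> 270
]
BK 16: (11.553,1.99) -> (11.553,17.99) [heading=270, move]
PU: pen up
FD 5: (11.553,17.99) -> (11.553,12.99) [heading=270, move]
PD: pen down
Final: pos=(11.553,12.99), heading=270, 2 segment(s) drawn

Segment endpoints: x in {-6.928, 0, 6.062}, y in {-3.5, 0, 4}
xmin=-6.928, ymin=-3.5, xmax=6.062, ymax=4

Answer: -6.928 -3.5 6.062 4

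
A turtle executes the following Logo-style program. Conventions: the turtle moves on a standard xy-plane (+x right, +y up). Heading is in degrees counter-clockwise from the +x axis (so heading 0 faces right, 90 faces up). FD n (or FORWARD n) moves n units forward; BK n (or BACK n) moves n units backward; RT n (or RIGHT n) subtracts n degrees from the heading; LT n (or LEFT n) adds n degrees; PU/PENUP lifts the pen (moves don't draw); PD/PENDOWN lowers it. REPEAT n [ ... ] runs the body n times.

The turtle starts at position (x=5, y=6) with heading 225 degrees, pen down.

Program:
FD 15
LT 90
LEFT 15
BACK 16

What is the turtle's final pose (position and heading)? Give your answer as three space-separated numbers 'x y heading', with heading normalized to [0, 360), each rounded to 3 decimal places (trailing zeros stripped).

Executing turtle program step by step:
Start: pos=(5,6), heading=225, pen down
FD 15: (5,6) -> (-5.607,-4.607) [heading=225, draw]
LT 90: heading 225 -> 315
LT 15: heading 315 -> 330
BK 16: (-5.607,-4.607) -> (-19.463,3.393) [heading=330, draw]
Final: pos=(-19.463,3.393), heading=330, 2 segment(s) drawn

Answer: -19.463 3.393 330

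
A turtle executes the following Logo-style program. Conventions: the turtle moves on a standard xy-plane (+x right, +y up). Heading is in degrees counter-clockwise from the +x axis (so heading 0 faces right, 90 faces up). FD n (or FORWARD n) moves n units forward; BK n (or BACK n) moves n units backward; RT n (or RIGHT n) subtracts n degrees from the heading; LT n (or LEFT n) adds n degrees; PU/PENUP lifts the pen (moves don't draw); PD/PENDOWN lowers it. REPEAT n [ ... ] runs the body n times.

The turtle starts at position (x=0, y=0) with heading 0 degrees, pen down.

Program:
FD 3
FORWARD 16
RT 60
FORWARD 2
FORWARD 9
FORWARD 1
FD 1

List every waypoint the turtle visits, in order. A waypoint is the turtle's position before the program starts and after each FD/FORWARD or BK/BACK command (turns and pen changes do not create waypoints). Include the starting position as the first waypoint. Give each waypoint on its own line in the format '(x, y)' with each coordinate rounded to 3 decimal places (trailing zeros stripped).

Answer: (0, 0)
(3, 0)
(19, 0)
(20, -1.732)
(24.5, -9.526)
(25, -10.392)
(25.5, -11.258)

Derivation:
Executing turtle program step by step:
Start: pos=(0,0), heading=0, pen down
FD 3: (0,0) -> (3,0) [heading=0, draw]
FD 16: (3,0) -> (19,0) [heading=0, draw]
RT 60: heading 0 -> 300
FD 2: (19,0) -> (20,-1.732) [heading=300, draw]
FD 9: (20,-1.732) -> (24.5,-9.526) [heading=300, draw]
FD 1: (24.5,-9.526) -> (25,-10.392) [heading=300, draw]
FD 1: (25,-10.392) -> (25.5,-11.258) [heading=300, draw]
Final: pos=(25.5,-11.258), heading=300, 6 segment(s) drawn
Waypoints (7 total):
(0, 0)
(3, 0)
(19, 0)
(20, -1.732)
(24.5, -9.526)
(25, -10.392)
(25.5, -11.258)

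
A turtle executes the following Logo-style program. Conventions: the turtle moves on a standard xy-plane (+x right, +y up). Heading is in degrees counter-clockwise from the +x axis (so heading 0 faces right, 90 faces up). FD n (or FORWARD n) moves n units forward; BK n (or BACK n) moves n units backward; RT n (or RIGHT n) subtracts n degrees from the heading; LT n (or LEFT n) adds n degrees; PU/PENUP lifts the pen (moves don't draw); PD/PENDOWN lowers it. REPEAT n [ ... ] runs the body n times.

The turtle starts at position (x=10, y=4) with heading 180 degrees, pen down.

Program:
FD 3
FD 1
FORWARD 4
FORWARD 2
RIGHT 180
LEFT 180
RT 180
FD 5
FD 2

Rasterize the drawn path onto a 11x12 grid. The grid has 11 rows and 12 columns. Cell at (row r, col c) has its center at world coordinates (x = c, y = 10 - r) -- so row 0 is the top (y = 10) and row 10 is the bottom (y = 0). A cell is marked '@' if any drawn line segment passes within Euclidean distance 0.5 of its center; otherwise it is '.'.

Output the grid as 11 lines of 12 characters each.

Answer: ............
............
............
............
............
............
@@@@@@@@@@@.
............
............
............
............

Derivation:
Segment 0: (10,4) -> (7,4)
Segment 1: (7,4) -> (6,4)
Segment 2: (6,4) -> (2,4)
Segment 3: (2,4) -> (0,4)
Segment 4: (0,4) -> (5,4)
Segment 5: (5,4) -> (7,4)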